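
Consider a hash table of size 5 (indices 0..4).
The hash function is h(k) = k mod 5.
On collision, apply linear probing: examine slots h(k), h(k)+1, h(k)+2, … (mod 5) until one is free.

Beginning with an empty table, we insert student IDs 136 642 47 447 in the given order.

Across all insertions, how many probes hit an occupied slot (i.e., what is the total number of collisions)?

3

Insert 136: h=1, slot 1 empty => index 1.
Insert 642: h=2, slot 2 empty => index 2.
Insert 47: h=2, slot 2 occupied => index 3.
Insert 447: h=2, slots 2,3 occupied => index 4.
Table: [_, 136, 642, 47, 447]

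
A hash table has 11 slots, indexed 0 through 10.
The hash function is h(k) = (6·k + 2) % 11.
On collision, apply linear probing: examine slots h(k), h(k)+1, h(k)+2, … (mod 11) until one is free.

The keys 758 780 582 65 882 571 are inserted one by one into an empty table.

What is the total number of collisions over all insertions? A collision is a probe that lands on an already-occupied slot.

10

Insert 758: h=7, slot 7 empty → index 7.
Insert 780: h=7, slot 7 occupied → index 8.
Insert 582: h=7, slots 7,8 occupied → index 9.
Insert 65: h=7, slots 7,8,9 occupied → index 10.
Insert 882: h=3, slot 3 empty → index 3.
Insert 571: h=7, slots 7,8,9,10 occupied → index 0.
Table: [571, —, —, 882, —, —, —, 758, 780, 582, 65]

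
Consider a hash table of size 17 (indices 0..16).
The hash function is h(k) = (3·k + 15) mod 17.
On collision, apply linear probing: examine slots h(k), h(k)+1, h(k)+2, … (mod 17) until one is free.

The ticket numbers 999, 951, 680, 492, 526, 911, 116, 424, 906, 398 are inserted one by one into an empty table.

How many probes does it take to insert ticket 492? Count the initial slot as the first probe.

999: h=3 -> slot 3
951: h=12 -> slot 12
680: h=15 -> slot 15
492: h=12, probe 12,13 -> slot 13
526: h=12, probe 12,13,14 -> slot 14
911: h=11 -> slot 11
116: h=6 -> slot 6
424: h=12, probe 12,13,14,15,16 -> slot 16
906: h=13, probe 13,14,15,16,0 -> slot 0
398: h=2 -> slot 2
Table: [906, _, 398, 999, _, _, 116, _, _, _, _, 911, 951, 492, 526, 680, 424]

2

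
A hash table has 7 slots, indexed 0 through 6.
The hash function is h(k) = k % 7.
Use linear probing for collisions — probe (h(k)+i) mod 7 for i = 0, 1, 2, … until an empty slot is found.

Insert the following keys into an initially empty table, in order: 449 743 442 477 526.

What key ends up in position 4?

449: h=1 => slot 1
743: h=1, probe 1,2 => slot 2
442: h=1, probe 1,2,3 => slot 3
477: h=1, probe 1,2,3,4 => slot 4
526: h=1, probe 1,2,3,4,5 => slot 5
Table: [∅, 449, 743, 442, 477, 526, ∅]

477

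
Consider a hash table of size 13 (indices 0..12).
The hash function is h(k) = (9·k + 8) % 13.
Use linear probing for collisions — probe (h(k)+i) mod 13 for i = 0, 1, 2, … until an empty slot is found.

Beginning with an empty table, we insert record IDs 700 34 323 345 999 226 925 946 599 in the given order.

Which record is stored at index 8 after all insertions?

700: h=3 → slot 3
34: h=2 → slot 2
323: h=3, probe 3,4 → slot 4
345: h=6 → slot 6
999: h=3, probe 3,4,5 → slot 5
226: h=1 → slot 1
925: h=0 → slot 0
946: h=7 → slot 7
599: h=4, probe 4,5,6,7,8 → slot 8
Table: [925, 226, 34, 700, 323, 999, 345, 946, 599, _, _, _, _]

599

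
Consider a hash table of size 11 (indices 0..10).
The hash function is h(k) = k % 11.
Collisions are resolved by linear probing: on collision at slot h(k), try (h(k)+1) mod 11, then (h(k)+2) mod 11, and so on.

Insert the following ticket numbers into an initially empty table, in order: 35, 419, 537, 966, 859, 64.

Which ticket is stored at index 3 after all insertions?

35 hashes to 2; slot 2 is free → place at 2.
419 hashes to 1; slot 1 is free → place at 1.
537 hashes to 9; slot 9 is free → place at 9.
966 hashes to 9; 9 taken → place at 10.
859 hashes to 1; 1,2 taken → place at 3.
64 hashes to 9; 9,10 taken → place at 0.
Table: [64, 419, 35, 859, _, _, _, _, _, 537, 966]

859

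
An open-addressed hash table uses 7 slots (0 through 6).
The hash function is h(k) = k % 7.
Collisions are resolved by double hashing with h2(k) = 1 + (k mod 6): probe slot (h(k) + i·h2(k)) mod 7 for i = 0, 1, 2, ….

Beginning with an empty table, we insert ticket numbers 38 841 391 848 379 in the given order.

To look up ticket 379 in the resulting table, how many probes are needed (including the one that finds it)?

3

38: h=3 -> slot 3
841: h=1 -> slot 1
391: h=6 -> slot 6
848: h=1, h2=3, probe 1,4 -> slot 4
379: h=1, h2=2, probe 1,3,5 -> slot 5
Table: [—, 841, —, 38, 848, 379, 391]
Lookup 379: h=1, h2=2, probe 1,3,5 → found at 5.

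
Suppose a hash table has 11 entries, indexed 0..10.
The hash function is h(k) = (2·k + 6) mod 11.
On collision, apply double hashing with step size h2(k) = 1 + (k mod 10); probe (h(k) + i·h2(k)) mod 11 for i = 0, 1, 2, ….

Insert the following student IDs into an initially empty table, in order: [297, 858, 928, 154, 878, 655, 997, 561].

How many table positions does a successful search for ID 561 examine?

2

297: h=6 => slot 6
858: h=6, h2=9, probe 6,4 => slot 4
928: h=3 => slot 3
154: h=6, h2=5, probe 6,0 => slot 0
878: h=2 => slot 2
655: h=7 => slot 7
997: h=9 => slot 9
561: h=6, h2=2, probe 6,8 => slot 8
Table: [154, ., 878, 928, 858, ., 297, 655, 561, 997, .]
Lookup 561: h=6, h2=2, probe 6,8 → found at 8.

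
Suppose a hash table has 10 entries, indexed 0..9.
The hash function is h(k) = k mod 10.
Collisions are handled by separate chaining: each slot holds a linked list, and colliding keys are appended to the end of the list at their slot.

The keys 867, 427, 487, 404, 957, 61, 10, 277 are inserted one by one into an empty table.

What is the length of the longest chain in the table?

867 → bucket 7
427 → bucket 7 (collision)
487 → bucket 7 (collision)
404 → bucket 4
957 → bucket 7 (collision)
61 → bucket 1
10 → bucket 0
277 → bucket 7 (collision)
Final buckets:
0: 10
1: 61
2: —
3: —
4: 404
5: —
6: —
7: 867 -> 427 -> 487 -> 957 -> 277
8: —
9: —

5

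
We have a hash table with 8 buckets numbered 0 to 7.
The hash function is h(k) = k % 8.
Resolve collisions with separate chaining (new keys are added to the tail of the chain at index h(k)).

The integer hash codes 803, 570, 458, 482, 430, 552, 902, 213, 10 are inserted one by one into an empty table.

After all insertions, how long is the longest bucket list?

4

Insert 803: h=3, bucket 3 empty -> new chain.
Insert 570: h=2, bucket 2 empty -> new chain.
Insert 458: h=2, bucket 2 nonempty -> append to chain.
Insert 482: h=2, bucket 2 nonempty -> append to chain.
Insert 430: h=6, bucket 6 empty -> new chain.
Insert 552: h=0, bucket 0 empty -> new chain.
Insert 902: h=6, bucket 6 nonempty -> append to chain.
Insert 213: h=5, bucket 5 empty -> new chain.
Insert 10: h=2, bucket 2 nonempty -> append to chain.
Final buckets:
0: 552
1: —
2: 570 -> 458 -> 482 -> 10
3: 803
4: —
5: 213
6: 430 -> 902
7: —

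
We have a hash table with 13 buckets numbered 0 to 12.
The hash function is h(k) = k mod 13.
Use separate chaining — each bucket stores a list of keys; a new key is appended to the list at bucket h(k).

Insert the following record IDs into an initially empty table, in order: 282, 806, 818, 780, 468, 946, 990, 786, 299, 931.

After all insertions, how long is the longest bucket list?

4

Insert 282: h=9, bucket 9 empty → new chain.
Insert 806: h=0, bucket 0 empty → new chain.
Insert 818: h=12, bucket 12 empty → new chain.
Insert 780: h=0, bucket 0 nonempty → append to chain.
Insert 468: h=0, bucket 0 nonempty → append to chain.
Insert 946: h=10, bucket 10 empty → new chain.
Insert 990: h=2, bucket 2 empty → new chain.
Insert 786: h=6, bucket 6 empty → new chain.
Insert 299: h=0, bucket 0 nonempty → append to chain.
Insert 931: h=8, bucket 8 empty → new chain.
Final buckets:
0: 806 -> 780 -> 468 -> 299
1: —
2: 990
3: —
4: —
5: —
6: 786
7: —
8: 931
9: 282
10: 946
11: —
12: 818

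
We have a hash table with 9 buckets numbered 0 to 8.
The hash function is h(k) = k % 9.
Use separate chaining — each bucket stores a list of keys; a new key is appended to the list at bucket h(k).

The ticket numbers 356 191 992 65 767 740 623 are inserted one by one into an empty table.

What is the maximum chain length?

6

356 -> bucket 5
191 -> bucket 2
992 -> bucket 2 (collision)
65 -> bucket 2 (collision)
767 -> bucket 2 (collision)
740 -> bucket 2 (collision)
623 -> bucket 2 (collision)
Final buckets:
0: —
1: —
2: 191 -> 992 -> 65 -> 767 -> 740 -> 623
3: —
4: —
5: 356
6: —
7: —
8: —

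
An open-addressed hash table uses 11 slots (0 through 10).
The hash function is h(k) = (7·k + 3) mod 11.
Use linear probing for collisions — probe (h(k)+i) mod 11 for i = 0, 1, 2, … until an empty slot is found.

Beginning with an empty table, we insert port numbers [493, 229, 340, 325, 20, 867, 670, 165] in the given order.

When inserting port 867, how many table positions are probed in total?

5

493 hashes to 0; slot 0 is free → place at 0.
229 hashes to 0; 0 taken → place at 1.
340 hashes to 7; slot 7 is free → place at 7.
325 hashes to 1; 1 taken → place at 2.
20 hashes to 0; 0,1,2 taken → place at 3.
867 hashes to 0; 0,1,2,3 taken → place at 4.
670 hashes to 7; 7 taken → place at 8.
165 hashes to 3; 3,4 taken → place at 5.
Table: [493, 229, 325, 20, 867, 165, _, 340, 670, _, _]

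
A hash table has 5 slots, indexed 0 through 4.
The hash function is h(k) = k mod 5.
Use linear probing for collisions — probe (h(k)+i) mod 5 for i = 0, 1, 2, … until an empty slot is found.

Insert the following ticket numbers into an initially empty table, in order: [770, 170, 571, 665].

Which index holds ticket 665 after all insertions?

770: h=0 → slot 0
170: h=0, probe 0,1 → slot 1
571: h=1, probe 1,2 → slot 2
665: h=0, probe 0,1,2,3 → slot 3
Table: [770, 170, 571, 665, .]

3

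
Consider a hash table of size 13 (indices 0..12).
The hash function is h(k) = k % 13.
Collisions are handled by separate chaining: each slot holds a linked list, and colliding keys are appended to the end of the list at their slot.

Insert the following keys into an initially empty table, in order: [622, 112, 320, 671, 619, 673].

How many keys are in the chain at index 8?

622 -> bucket 11
112 -> bucket 8
320 -> bucket 8 (collision)
671 -> bucket 8 (collision)
619 -> bucket 8 (collision)
673 -> bucket 10
Final buckets:
0: _
1: _
2: _
3: _
4: _
5: _
6: _
7: _
8: 112 -> 320 -> 671 -> 619
9: _
10: 673
11: 622
12: _

4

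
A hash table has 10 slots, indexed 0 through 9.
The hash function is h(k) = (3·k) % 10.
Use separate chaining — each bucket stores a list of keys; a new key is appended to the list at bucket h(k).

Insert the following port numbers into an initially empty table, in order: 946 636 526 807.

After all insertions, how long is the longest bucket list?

3

946 → bucket 8
636 → bucket 8 (collision)
526 → bucket 8 (collision)
807 → bucket 1
Final buckets:
0: .
1: 807
2: .
3: .
4: .
5: .
6: .
7: .
8: 946 -> 636 -> 526
9: .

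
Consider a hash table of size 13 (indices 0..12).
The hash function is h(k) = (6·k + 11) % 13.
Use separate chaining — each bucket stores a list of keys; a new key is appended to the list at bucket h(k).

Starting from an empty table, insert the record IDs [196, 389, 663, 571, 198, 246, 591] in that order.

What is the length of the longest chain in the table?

3

Insert 196: h=4, bucket 4 empty → new chain.
Insert 389: h=5, bucket 5 empty → new chain.
Insert 663: h=11, bucket 11 empty → new chain.
Insert 571: h=5, bucket 5 nonempty → append to chain.
Insert 198: h=3, bucket 3 empty → new chain.
Insert 246: h=5, bucket 5 nonempty → append to chain.
Insert 591: h=8, bucket 8 empty → new chain.
Final buckets:
0: ∅
1: ∅
2: ∅
3: 198
4: 196
5: 389 -> 571 -> 246
6: ∅
7: ∅
8: 591
9: ∅
10: ∅
11: 663
12: ∅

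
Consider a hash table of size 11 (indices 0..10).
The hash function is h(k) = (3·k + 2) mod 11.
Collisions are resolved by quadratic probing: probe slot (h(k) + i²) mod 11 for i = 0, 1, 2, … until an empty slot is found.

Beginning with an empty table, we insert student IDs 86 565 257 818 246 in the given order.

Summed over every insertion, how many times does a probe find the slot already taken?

Insert 86: h=7, slot 7 empty -> index 7.
Insert 565: h=3, slot 3 empty -> index 3.
Insert 257: h=3, slot 3 occupied -> index 4.
Insert 818: h=3, slots 3,4,7 occupied -> index 1.
Insert 246: h=3, slots 3,4,7,1 occupied -> index 8.
Table: [_, 818, _, 565, 257, _, _, 86, 246, _, _]

8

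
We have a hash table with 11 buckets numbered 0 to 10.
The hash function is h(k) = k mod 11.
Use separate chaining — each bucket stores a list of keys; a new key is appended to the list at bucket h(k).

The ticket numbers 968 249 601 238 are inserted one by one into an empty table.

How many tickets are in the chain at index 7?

968 → bucket 0
249 → bucket 7
601 → bucket 7 (collision)
238 → bucket 7 (collision)
Final buckets:
0: 968
1: .
2: .
3: .
4: .
5: .
6: .
7: 249 -> 601 -> 238
8: .
9: .
10: .

3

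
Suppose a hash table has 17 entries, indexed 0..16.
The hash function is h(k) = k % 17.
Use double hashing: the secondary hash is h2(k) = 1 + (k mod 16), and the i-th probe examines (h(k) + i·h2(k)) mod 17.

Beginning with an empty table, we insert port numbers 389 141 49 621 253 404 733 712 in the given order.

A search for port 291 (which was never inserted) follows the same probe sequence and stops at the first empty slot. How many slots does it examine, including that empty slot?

2

389: h=15 -> slot 15
141: h=5 -> slot 5
49: h=15, h2=2, probe 15,0 -> slot 0
621: h=9 -> slot 9
253: h=15, h2=14, probe 15,12 -> slot 12
404: h=13 -> slot 13
733: h=2 -> slot 2
712: h=15, h2=9, probe 15,7 -> slot 7
Table: [49, —, 733, —, —, 141, —, 712, —, 621, —, —, 253, 404, —, 389, —]
Lookup 291: h=2, h2=4, probe 2,6 → slot 6 empty, not found.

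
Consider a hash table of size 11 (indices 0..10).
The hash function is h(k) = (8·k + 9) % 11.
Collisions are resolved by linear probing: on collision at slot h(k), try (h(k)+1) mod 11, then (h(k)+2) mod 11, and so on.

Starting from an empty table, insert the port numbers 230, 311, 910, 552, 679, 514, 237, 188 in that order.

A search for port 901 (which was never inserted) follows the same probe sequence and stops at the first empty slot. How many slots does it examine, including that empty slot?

Insert 230: h=1, slot 1 empty => index 1.
Insert 311: h=0, slot 0 empty => index 0.
Insert 910: h=7, slot 7 empty => index 7.
Insert 552: h=3, slot 3 empty => index 3.
Insert 679: h=7, slot 7 occupied => index 8.
Insert 514: h=7, slots 7,8 occupied => index 9.
Insert 237: h=2, slot 2 empty => index 2.
Insert 188: h=6, slot 6 empty => index 6.
Table: [311, 230, 237, 552, -, -, 188, 910, 679, 514, -]
Lookup 901: h=1, probe 1,2,3,4 → slot 4 empty, not found.

4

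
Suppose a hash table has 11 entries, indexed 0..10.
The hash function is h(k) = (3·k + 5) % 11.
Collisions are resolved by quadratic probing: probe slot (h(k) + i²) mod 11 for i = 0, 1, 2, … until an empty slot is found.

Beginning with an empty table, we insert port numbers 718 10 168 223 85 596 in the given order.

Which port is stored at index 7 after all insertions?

223

718 hashes to 3; slot 3 is free → place at 3.
10 hashes to 2; slot 2 is free → place at 2.
168 hashes to 3; 3 taken → place at 4.
223 hashes to 3; 3,4 taken → place at 7.
85 hashes to 7; 7 taken → place at 8.
596 hashes to 0; slot 0 is free → place at 0.
Table: [596, _, 10, 718, 168, _, _, 223, 85, _, _]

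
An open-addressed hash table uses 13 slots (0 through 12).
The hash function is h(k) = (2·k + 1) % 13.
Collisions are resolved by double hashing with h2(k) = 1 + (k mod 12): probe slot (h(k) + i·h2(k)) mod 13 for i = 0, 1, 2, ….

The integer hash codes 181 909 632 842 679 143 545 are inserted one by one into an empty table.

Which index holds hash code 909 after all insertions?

181: h=12 → slot 12
909: h=12, h2=10, probe 12,9 → slot 9
632: h=4 → slot 4
842: h=8 → slot 8
679: h=7 → slot 7
143: h=1 → slot 1
545: h=12, h2=6, probe 12,5 → slot 5
Table: [., 143, ., ., 632, 545, ., 679, 842, 909, ., ., 181]

9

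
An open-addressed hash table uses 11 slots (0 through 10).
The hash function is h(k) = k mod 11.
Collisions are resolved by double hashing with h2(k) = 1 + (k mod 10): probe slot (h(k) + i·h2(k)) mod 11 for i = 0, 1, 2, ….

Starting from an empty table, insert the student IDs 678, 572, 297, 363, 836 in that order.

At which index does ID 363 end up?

Insert 678: h=7, slot 7 empty => index 7.
Insert 572: h=0, slot 0 empty => index 0.
Insert 297: h=0, h2=8, slot 0 occupied => index 8.
Insert 363: h=0, h2=4, slot 0 occupied => index 4.
Insert 836: h=0, h2=7, slots 0,7 occupied => index 3.
Table: [572, —, —, 836, 363, —, —, 678, 297, —, —]

4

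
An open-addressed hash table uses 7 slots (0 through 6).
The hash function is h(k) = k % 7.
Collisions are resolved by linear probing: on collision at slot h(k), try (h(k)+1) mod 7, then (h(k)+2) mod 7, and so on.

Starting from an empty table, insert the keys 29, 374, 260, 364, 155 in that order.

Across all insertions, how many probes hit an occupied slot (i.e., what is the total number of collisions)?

4

29 hashes to 1; slot 1 is free → place at 1.
374 hashes to 3; slot 3 is free → place at 3.
260 hashes to 1; 1 taken → place at 2.
364 hashes to 0; slot 0 is free → place at 0.
155 hashes to 1; 1,2,3 taken → place at 4.
Table: [364, 29, 260, 374, 155, —, —]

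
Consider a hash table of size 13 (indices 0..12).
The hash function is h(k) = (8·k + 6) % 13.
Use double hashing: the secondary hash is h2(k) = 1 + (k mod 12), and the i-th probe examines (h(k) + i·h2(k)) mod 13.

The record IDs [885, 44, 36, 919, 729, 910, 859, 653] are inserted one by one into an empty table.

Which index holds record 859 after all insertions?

9

885 hashes to 1; slot 1 is free => place at 1.
44 hashes to 7; slot 7 is free => place at 7.
36 hashes to 8; slot 8 is free => place at 8.
919 hashes to 0; slot 0 is free => place at 0.
729 hashes to 1, h2=10; 1 taken => place at 11.
910 hashes to 6; slot 6 is free => place at 6.
859 hashes to 1, h2=8; 1 taken => place at 9.
653 hashes to 4; slot 4 is free => place at 4.
Table: [919, 885, -, -, 653, -, 910, 44, 36, 859, -, 729, -]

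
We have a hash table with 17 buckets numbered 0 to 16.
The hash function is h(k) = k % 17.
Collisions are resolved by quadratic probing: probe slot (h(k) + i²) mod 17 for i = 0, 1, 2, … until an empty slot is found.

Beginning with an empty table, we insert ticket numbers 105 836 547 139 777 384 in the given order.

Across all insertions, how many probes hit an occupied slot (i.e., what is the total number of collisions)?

105: h=3 → slot 3
836: h=3, probe 3,4 → slot 4
547: h=3, probe 3,4,7 → slot 7
139: h=3, probe 3,4,7,12 → slot 12
777: h=12, probe 12,13 → slot 13
384: h=10 → slot 10
Table: [-, -, -, 105, 836, -, -, 547, -, -, 384, -, 139, 777, -, -, -]

7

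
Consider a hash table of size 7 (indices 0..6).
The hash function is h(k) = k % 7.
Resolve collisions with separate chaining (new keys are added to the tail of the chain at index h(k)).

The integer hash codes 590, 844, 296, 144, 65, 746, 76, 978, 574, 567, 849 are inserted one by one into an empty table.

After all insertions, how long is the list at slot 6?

1

Insert 590: h=2, bucket 2 empty -> new chain.
Insert 844: h=4, bucket 4 empty -> new chain.
Insert 296: h=2, bucket 2 nonempty -> append to chain.
Insert 144: h=4, bucket 4 nonempty -> append to chain.
Insert 65: h=2, bucket 2 nonempty -> append to chain.
Insert 746: h=4, bucket 4 nonempty -> append to chain.
Insert 76: h=6, bucket 6 empty -> new chain.
Insert 978: h=5, bucket 5 empty -> new chain.
Insert 574: h=0, bucket 0 empty -> new chain.
Insert 567: h=0, bucket 0 nonempty -> append to chain.
Insert 849: h=2, bucket 2 nonempty -> append to chain.
Final buckets:
0: 574 -> 567
1: —
2: 590 -> 296 -> 65 -> 849
3: —
4: 844 -> 144 -> 746
5: 978
6: 76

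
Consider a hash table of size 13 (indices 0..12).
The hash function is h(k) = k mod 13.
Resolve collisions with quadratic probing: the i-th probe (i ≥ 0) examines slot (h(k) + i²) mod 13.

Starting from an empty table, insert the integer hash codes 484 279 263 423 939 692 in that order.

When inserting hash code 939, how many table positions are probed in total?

484 hashes to 3; slot 3 is free -> place at 3.
279 hashes to 6; slot 6 is free -> place at 6.
263 hashes to 3; 3 taken -> place at 4.
423 hashes to 7; slot 7 is free -> place at 7.
939 hashes to 3; 3,4,7 taken -> place at 12.
692 hashes to 3; 3,4,7,12,6 taken -> place at 2.
Table: [-, -, 692, 484, 263, -, 279, 423, -, -, -, -, 939]

4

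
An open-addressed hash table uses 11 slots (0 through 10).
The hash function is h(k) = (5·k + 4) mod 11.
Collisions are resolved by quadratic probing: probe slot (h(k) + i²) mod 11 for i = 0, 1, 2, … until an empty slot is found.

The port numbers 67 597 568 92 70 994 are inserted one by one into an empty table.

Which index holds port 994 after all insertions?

0

67 hashes to 9; slot 9 is free => place at 9.
597 hashes to 8; slot 8 is free => place at 8.
568 hashes to 6; slot 6 is free => place at 6.
92 hashes to 2; slot 2 is free => place at 2.
70 hashes to 2; 2 taken => place at 3.
994 hashes to 2; 2,3,6 taken => place at 0.
Table: [994, _, 92, 70, _, _, 568, _, 597, 67, _]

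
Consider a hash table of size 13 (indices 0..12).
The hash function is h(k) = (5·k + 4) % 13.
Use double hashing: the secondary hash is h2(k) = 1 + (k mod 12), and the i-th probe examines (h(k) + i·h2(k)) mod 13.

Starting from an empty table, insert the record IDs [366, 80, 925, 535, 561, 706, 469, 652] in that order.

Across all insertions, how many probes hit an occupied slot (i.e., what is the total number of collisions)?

366 hashes to 1; slot 1 is free -> place at 1.
80 hashes to 1, h2=9; 1 taken -> place at 10.
925 hashes to 1, h2=2; 1 taken -> place at 3.
535 hashes to 1, h2=8; 1 taken -> place at 9.
561 hashes to 1, h2=10; 1 taken -> place at 11.
706 hashes to 11, h2=11; 11,9 taken -> place at 7.
469 hashes to 9, h2=2; 9,11 taken -> place at 0.
652 hashes to 1, h2=5; 1 taken -> place at 6.
Table: [469, 366, ., 925, ., ., 652, 706, ., 535, 80, 561, .]

9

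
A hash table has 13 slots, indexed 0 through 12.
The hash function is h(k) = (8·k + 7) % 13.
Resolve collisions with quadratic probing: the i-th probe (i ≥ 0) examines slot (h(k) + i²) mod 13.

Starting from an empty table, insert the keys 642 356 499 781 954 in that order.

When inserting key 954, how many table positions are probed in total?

4

642 hashes to 8; slot 8 is free -> place at 8.
356 hashes to 8; 8 taken -> place at 9.
499 hashes to 8; 8,9 taken -> place at 12.
781 hashes to 2; slot 2 is free -> place at 2.
954 hashes to 8; 8,9,12 taken -> place at 4.
Table: [-, -, 781, -, 954, -, -, -, 642, 356, -, -, 499]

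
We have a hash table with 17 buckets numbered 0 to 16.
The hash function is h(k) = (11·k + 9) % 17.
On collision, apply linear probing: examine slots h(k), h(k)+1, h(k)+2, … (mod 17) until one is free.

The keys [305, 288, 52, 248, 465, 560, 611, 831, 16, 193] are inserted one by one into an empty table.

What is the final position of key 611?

305 hashes to 15; slot 15 is free => place at 15.
288 hashes to 15; 15 taken => place at 16.
52 hashes to 3; slot 3 is free => place at 3.
248 hashes to 0; slot 0 is free => place at 0.
465 hashes to 7; slot 7 is free => place at 7.
560 hashes to 15; 15,16,0 taken => place at 1.
611 hashes to 15; 15,16,0,1 taken => place at 2.
831 hashes to 4; slot 4 is free => place at 4.
16 hashes to 15; 15,16,0,1,2,3,4 taken => place at 5.
193 hashes to 7; 7 taken => place at 8.
Table: [248, 560, 611, 52, 831, 16, _, 465, 193, _, _, _, _, _, _, 305, 288]

2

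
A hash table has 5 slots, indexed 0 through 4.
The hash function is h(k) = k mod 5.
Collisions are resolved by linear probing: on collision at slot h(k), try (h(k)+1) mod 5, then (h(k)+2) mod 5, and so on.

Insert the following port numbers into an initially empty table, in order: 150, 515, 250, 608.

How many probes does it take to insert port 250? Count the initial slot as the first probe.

3

150 hashes to 0; slot 0 is free → place at 0.
515 hashes to 0; 0 taken → place at 1.
250 hashes to 0; 0,1 taken → place at 2.
608 hashes to 3; slot 3 is free → place at 3.
Table: [150, 515, 250, 608, _]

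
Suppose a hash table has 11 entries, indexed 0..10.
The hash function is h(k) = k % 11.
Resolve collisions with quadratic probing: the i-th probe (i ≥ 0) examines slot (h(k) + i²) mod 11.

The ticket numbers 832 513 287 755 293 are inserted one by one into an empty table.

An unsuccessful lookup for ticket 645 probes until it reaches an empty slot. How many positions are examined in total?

6

832: h=7 → slot 7
513: h=7, probe 7,8 → slot 8
287: h=1 → slot 1
755: h=7, probe 7,8,0 → slot 0
293: h=7, probe 7,8,0,5 → slot 5
Table: [755, 287, —, —, —, 293, —, 832, 513, —, —]
Lookup 645: h=7, probe 7,8,0,5,1,10 → slot 10 empty, not found.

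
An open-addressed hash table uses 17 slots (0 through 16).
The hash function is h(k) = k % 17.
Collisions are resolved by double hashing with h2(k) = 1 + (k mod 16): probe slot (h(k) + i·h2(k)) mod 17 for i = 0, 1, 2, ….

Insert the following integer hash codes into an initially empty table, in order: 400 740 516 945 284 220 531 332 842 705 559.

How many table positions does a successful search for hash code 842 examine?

Insert 400: h=9, slot 9 empty → index 9.
Insert 740: h=9, h2=5, slot 9 occupied → index 14.
Insert 516: h=6, slot 6 empty → index 6.
Insert 945: h=10, slot 10 empty → index 10.
Insert 284: h=12, slot 12 empty → index 12.
Insert 220: h=16, slot 16 empty → index 16.
Insert 531: h=4, slot 4 empty → index 4.
Insert 332: h=9, h2=13, slot 9 occupied → index 5.
Insert 842: h=9, h2=11, slot 9 occupied → index 3.
Insert 705: h=8, slot 8 empty → index 8.
Insert 559: h=15, slot 15 empty → index 15.
Table: [∅, ∅, ∅, 842, 531, 332, 516, ∅, 705, 400, 945, ∅, 284, ∅, 740, 559, 220]
Lookup 842: h=9, h2=11, probe 9,3 → found at 3.

2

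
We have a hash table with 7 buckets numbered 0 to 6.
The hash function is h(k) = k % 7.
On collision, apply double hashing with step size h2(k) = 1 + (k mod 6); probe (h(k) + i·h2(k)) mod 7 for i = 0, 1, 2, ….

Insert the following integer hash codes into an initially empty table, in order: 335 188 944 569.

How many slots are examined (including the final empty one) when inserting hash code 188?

Insert 335: h=6, slot 6 empty → index 6.
Insert 188: h=6, h2=3, slot 6 occupied → index 2.
Insert 944: h=6, h2=3, slots 6,2 occupied → index 5.
Insert 569: h=2, h2=6, slot 2 occupied → index 1.
Table: [—, 569, 188, —, —, 944, 335]

2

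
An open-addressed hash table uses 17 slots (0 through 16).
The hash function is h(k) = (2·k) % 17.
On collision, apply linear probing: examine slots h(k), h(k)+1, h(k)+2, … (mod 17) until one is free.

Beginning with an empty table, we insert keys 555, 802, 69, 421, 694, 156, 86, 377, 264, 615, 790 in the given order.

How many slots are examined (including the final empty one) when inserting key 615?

555: h=5 → slot 5
802: h=6 → slot 6
69: h=2 → slot 2
421: h=9 → slot 9
694: h=11 → slot 11
156: h=6, probe 6,7 → slot 7
86: h=2, probe 2,3 → slot 3
377: h=6, probe 6,7,8 → slot 8
264: h=1 → slot 1
615: h=6, probe 6,7,8,9,10 → slot 10
790: h=16 → slot 16
Table: [., 264, 69, 86, ., 555, 802, 156, 377, 421, 615, 694, ., ., ., ., 790]

5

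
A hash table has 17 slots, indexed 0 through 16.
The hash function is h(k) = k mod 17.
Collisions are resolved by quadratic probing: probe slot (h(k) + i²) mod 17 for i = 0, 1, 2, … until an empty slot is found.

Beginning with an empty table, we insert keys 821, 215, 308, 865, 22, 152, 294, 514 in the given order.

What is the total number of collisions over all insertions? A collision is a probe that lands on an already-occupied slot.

3

Insert 821: h=5, slot 5 empty -> index 5.
Insert 215: h=11, slot 11 empty -> index 11.
Insert 308: h=2, slot 2 empty -> index 2.
Insert 865: h=15, slot 15 empty -> index 15.
Insert 22: h=5, slot 5 occupied -> index 6.
Insert 152: h=16, slot 16 empty -> index 16.
Insert 294: h=5, slots 5,6 occupied -> index 9.
Insert 514: h=4, slot 4 empty -> index 4.
Table: [∅, ∅, 308, ∅, 514, 821, 22, ∅, ∅, 294, ∅, 215, ∅, ∅, ∅, 865, 152]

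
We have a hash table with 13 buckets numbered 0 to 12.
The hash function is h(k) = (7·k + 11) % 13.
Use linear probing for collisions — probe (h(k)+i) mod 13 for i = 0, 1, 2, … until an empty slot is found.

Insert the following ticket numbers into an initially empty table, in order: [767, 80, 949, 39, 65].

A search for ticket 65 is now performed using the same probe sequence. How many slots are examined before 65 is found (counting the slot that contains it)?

767: h=11 => slot 11
80: h=12 => slot 12
949: h=11, probe 11,12,0 => slot 0
39: h=11, probe 11,12,0,1 => slot 1
65: h=11, probe 11,12,0,1,2 => slot 2
Table: [949, 39, 65, _, _, _, _, _, _, _, _, 767, 80]
Lookup 65: h=11, probe 11,12,0,1,2 → found at 2.

5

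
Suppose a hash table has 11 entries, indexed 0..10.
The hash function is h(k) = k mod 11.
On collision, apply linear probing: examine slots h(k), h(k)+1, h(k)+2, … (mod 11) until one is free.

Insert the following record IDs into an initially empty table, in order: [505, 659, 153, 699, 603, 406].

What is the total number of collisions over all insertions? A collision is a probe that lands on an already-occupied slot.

Insert 505: h=10, slot 10 empty → index 10.
Insert 659: h=10, slot 10 occupied → index 0.
Insert 153: h=10, slots 10,0 occupied → index 1.
Insert 699: h=6, slot 6 empty → index 6.
Insert 603: h=9, slot 9 empty → index 9.
Insert 406: h=10, slots 10,0,1 occupied → index 2.
Table: [659, 153, 406, ., ., ., 699, ., ., 603, 505]

6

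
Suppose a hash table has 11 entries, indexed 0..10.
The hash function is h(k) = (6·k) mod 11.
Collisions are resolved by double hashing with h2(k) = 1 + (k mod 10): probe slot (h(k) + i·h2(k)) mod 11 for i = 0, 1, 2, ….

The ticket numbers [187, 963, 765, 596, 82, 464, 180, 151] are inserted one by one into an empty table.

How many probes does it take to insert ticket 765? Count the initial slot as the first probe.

Insert 187: h=0, slot 0 empty → index 0.
Insert 963: h=3, slot 3 empty → index 3.
Insert 765: h=3, h2=6, slot 3 occupied → index 9.
Insert 596: h=1, slot 1 empty → index 1.
Insert 82: h=8, slot 8 empty → index 8.
Insert 464: h=1, h2=5, slot 1 occupied → index 6.
Insert 180: h=2, slot 2 empty → index 2.
Insert 151: h=4, slot 4 empty → index 4.
Table: [187, 596, 180, 963, 151, _, 464, _, 82, 765, _]

2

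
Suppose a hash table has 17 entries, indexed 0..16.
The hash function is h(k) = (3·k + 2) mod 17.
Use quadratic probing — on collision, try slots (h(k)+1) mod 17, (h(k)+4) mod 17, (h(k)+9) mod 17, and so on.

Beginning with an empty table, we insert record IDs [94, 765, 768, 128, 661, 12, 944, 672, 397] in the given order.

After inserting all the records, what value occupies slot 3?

94 hashes to 12; slot 12 is free -> place at 12.
765 hashes to 2; slot 2 is free -> place at 2.
768 hashes to 11; slot 11 is free -> place at 11.
128 hashes to 12; 12 taken -> place at 13.
661 hashes to 13; 13 taken -> place at 14.
12 hashes to 4; slot 4 is free -> place at 4.
944 hashes to 12; 12,13 taken -> place at 16.
672 hashes to 12; 12,13,16,4,11 taken -> place at 3.
397 hashes to 3; 3,4 taken -> place at 7.
Table: [_, _, 765, 672, 12, _, _, 397, _, _, _, 768, 94, 128, 661, _, 944]

672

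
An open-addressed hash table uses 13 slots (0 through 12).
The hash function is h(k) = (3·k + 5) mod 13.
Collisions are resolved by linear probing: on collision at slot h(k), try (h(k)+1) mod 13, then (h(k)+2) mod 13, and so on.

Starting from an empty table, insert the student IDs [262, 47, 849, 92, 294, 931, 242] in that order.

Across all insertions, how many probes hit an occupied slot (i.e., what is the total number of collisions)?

262: h=11 => slot 11
47: h=3 => slot 3
849: h=4 => slot 4
92: h=8 => slot 8
294: h=3, probe 3,4,5 => slot 5
931: h=3, probe 3,4,5,6 => slot 6
242: h=3, probe 3,4,5,6,7 => slot 7
Table: [—, —, —, 47, 849, 294, 931, 242, 92, —, —, 262, —]

9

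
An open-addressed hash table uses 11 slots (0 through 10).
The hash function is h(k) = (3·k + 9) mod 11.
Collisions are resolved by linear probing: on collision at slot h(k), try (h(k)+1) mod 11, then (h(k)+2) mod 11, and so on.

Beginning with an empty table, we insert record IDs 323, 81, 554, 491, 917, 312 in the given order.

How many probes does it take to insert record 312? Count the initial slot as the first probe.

Insert 323: h=10, slot 10 empty → index 10.
Insert 81: h=10, slot 10 occupied → index 0.
Insert 554: h=10, slots 10,0 occupied → index 1.
Insert 491: h=8, slot 8 empty → index 8.
Insert 917: h=10, slots 10,0,1 occupied → index 2.
Insert 312: h=10, slots 10,0,1,2 occupied → index 3.
Table: [81, 554, 917, 312, ., ., ., ., 491, ., 323]

5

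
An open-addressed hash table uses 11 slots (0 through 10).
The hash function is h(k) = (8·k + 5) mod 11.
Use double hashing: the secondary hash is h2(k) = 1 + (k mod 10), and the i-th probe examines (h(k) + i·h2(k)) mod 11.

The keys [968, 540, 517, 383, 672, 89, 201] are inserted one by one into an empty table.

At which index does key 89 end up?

968: h=5 => slot 5
540: h=2 => slot 2
517: h=5, h2=8, probe 5,2,10 => slot 10
383: h=0 => slot 0
672: h=2, h2=3, probe 2,5,8 => slot 8
89: h=2, h2=10, probe 2,1 => slot 1
201: h=7 => slot 7
Table: [383, 89, 540, _, _, 968, _, 201, 672, _, 517]

1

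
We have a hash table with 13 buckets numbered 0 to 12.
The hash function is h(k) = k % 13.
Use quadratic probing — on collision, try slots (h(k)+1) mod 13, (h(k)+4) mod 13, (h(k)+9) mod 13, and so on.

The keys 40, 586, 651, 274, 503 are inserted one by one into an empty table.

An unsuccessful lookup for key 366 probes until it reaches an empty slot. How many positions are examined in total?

2

40 hashes to 1; slot 1 is free -> place at 1.
586 hashes to 1; 1 taken -> place at 2.
651 hashes to 1; 1,2 taken -> place at 5.
274 hashes to 1; 1,2,5 taken -> place at 10.
503 hashes to 9; slot 9 is free -> place at 9.
Table: [_, 40, 586, _, _, 651, _, _, _, 503, 274, _, _]
Lookup 366: h=2, probe 2,3 → slot 3 empty, not found.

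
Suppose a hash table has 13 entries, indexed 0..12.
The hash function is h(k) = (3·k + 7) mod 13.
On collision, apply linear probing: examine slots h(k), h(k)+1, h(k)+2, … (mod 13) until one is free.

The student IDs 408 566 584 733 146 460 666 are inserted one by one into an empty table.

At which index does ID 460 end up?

11

Insert 408: h=9, slot 9 empty → index 9.
Insert 566: h=2, slot 2 empty → index 2.
Insert 584: h=4, slot 4 empty → index 4.
Insert 733: h=9, slot 9 occupied → index 10.
Insert 146: h=3, slot 3 empty → index 3.
Insert 460: h=9, slots 9,10 occupied → index 11.
Insert 666: h=3, slots 3,4 occupied → index 5.
Table: [_, _, 566, 146, 584, 666, _, _, _, 408, 733, 460, _]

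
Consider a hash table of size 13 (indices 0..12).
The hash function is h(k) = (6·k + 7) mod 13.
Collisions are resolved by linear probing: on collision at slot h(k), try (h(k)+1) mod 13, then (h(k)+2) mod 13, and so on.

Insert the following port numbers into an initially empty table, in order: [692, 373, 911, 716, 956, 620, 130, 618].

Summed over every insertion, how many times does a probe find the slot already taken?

Insert 692: h=12, slot 12 empty -> index 12.
Insert 373: h=9, slot 9 empty -> index 9.
Insert 911: h=0, slot 0 empty -> index 0.
Insert 716: h=0, slot 0 occupied -> index 1.
Insert 956: h=10, slot 10 empty -> index 10.
Insert 620: h=9, slots 9,10 occupied -> index 11.
Insert 130: h=7, slot 7 empty -> index 7.
Insert 618: h=10, slots 10,11,12,0,1 occupied -> index 2.
Table: [911, 716, 618, ∅, ∅, ∅, ∅, 130, ∅, 373, 956, 620, 692]

8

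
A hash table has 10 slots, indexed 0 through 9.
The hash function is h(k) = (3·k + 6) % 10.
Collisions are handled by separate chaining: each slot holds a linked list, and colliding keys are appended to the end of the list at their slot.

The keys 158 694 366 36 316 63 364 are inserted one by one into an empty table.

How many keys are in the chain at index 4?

Insert 158: h=0, bucket 0 empty → new chain.
Insert 694: h=8, bucket 8 empty → new chain.
Insert 366: h=4, bucket 4 empty → new chain.
Insert 36: h=4, bucket 4 nonempty → append to chain.
Insert 316: h=4, bucket 4 nonempty → append to chain.
Insert 63: h=5, bucket 5 empty → new chain.
Insert 364: h=8, bucket 8 nonempty → append to chain.
Final buckets:
0: 158
1: —
2: —
3: —
4: 366 -> 36 -> 316
5: 63
6: —
7: —
8: 694 -> 364
9: —

3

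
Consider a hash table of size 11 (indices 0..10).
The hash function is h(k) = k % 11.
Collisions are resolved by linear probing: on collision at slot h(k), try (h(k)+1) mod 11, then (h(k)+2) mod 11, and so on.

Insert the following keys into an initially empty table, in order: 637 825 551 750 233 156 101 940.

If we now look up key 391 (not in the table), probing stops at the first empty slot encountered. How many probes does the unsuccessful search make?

637: h=10 -> slot 10
825: h=0 -> slot 0
551: h=1 -> slot 1
750: h=2 -> slot 2
233: h=2, probe 2,3 -> slot 3
156: h=2, probe 2,3,4 -> slot 4
101: h=2, probe 2,3,4,5 -> slot 5
940: h=5, probe 5,6 -> slot 6
Table: [825, 551, 750, 233, 156, 101, 940, -, -, -, 637]
Lookup 391: h=6, probe 6,7 → slot 7 empty, not found.

2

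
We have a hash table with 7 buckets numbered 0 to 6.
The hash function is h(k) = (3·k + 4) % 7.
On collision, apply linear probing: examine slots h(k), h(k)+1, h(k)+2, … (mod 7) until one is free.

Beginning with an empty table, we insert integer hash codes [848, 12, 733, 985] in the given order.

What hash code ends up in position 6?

848: h=0 → slot 0
12: h=5 → slot 5
733: h=5, probe 5,6 → slot 6
985: h=5, probe 5,6,0,1 → slot 1
Table: [848, 985, -, -, -, 12, 733]

733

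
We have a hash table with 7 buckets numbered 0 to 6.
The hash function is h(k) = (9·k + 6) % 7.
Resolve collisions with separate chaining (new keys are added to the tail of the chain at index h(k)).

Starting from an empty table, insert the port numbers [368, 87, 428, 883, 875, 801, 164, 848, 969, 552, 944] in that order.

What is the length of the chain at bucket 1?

3

368 -> bucket 0
87 -> bucket 5
428 -> bucket 1
883 -> bucket 1 (collision)
875 -> bucket 6
801 -> bucket 5 (collision)
164 -> bucket 5 (collision)
848 -> bucket 1 (collision)
969 -> bucket 5 (collision)
552 -> bucket 4
944 -> bucket 4 (collision)
Final buckets:
0: 368
1: 428 -> 883 -> 848
2: _
3: _
4: 552 -> 944
5: 87 -> 801 -> 164 -> 969
6: 875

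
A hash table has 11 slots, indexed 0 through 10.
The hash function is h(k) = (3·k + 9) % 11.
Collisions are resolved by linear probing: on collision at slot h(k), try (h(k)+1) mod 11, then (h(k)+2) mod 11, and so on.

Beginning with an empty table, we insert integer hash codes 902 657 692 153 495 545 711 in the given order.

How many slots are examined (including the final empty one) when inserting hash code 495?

2

902: h=9 -> slot 9
657: h=0 -> slot 0
692: h=6 -> slot 6
153: h=6, probe 6,7 -> slot 7
495: h=9, probe 9,10 -> slot 10
545: h=5 -> slot 5
711: h=8 -> slot 8
Table: [657, ∅, ∅, ∅, ∅, 545, 692, 153, 711, 902, 495]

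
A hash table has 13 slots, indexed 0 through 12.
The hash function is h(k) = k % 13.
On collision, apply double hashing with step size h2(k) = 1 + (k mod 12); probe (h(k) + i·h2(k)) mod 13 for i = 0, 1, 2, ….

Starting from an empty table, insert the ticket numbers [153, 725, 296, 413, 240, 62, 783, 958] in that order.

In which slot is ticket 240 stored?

7

Insert 153: h=10, slot 10 empty -> index 10.
Insert 725: h=10, h2=6, slot 10 occupied -> index 3.
Insert 296: h=10, h2=9, slot 10 occupied -> index 6.
Insert 413: h=10, h2=6, slots 10,3 occupied -> index 9.
Insert 240: h=6, h2=1, slot 6 occupied -> index 7.
Insert 62: h=10, h2=3, slot 10 occupied -> index 0.
Insert 783: h=3, h2=4, slots 3,7 occupied -> index 11.
Insert 958: h=9, h2=11, slots 9,7 occupied -> index 5.
Table: [62, ., ., 725, ., 958, 296, 240, ., 413, 153, 783, .]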